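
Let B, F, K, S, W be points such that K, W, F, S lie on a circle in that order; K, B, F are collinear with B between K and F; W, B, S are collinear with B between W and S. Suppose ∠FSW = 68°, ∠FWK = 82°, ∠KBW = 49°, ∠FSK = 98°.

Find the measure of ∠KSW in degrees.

∠KSW = 30°

1. ∠FKW = 68°  [same arc WF]
2. ∠KFW = 30°  [△KWF]
3. ∠KSW = 30°  [same arc KW]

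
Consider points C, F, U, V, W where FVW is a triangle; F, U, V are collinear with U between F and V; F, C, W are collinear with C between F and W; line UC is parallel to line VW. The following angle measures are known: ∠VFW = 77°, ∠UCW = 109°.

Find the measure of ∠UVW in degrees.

∠UVW = 32°

1. ∠CFU = 77°  [U on FV, C on FW]
2. ∠FCU = 71°  [linear pair at C on FW]
3. ∠CUF = 32°  [△FUC]
4. ∠CUV = 148°  [linear pair at U on FV]
5. ∠UVW = 32°  [UC∥VW, co-interior at V–U]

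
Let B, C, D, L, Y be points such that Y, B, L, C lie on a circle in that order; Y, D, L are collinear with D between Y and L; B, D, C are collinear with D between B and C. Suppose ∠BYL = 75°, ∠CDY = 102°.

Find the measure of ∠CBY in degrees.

∠CBY = 27°

1. ∠BCL = 75°  [same arc BL]
2. ∠CDL = 78°  [linear pair at D on YL]
3. ∠CLY = 27°  [△LDC]
4. ∠CBY = 27°  [same arc YC]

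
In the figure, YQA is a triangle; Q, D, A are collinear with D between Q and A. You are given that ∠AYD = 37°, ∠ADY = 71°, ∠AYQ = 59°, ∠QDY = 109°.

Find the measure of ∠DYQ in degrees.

∠DYQ = 22°

1. ∠DAY = 72°  [△YDA]
2. ∠QAY = 72°  [D on ray AQ]
3. ∠AQY = 49°  [△YQA]
4. ∠DQY = 49°  [D on ray QA]
5. ∠DYQ = 22°  [△YQD]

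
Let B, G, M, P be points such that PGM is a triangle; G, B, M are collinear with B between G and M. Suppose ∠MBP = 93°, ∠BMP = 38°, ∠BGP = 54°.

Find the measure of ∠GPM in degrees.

1. ∠GMP = 38°  [B on ray MG]
2. ∠MGP = 54°  [B on ray GM]
3. ∠GPM = 88°  [△PGM]

∠GPM = 88°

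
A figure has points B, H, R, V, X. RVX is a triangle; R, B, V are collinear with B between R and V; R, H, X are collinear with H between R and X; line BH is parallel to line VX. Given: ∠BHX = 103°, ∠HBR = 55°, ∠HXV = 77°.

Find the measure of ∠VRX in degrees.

1. ∠BHR = 77°  [linear pair at H on RX]
2. ∠BRH = 48°  [△RBH]
3. ∠VRX = 48°  [B on RV, H on RX]

∠VRX = 48°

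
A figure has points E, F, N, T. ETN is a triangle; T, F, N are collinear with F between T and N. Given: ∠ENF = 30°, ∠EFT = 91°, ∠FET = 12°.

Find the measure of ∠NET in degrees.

∠NET = 73°

1. ∠ENT = 30°  [F on ray NT]
2. ∠ETF = 77°  [△ETF]
3. ∠ETN = 77°  [F on ray TN]
4. ∠NET = 73°  [△ETN]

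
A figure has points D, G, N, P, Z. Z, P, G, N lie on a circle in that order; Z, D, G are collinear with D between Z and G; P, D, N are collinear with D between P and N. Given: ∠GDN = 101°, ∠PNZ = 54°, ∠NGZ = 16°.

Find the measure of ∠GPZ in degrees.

∠GPZ = 63°

1. ∠PDZ = 101°  [vertical angles at D]
2. ∠PGZ = 54°  [same arc ZP]
3. ∠NPZ = 16°  [same arc ZN]
4. ∠GZP = 63°  [△ZDP]
5. ∠GPZ = 63°  [△ZPG]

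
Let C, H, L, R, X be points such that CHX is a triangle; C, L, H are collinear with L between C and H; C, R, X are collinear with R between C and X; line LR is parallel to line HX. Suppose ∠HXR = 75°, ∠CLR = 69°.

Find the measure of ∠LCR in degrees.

1. ∠CXH = 75°  [R on ray XC]
2. ∠CHX = 69°  [LR∥HX, corresponding at L]
3. ∠HCX = 36°  [△CHX]
4. ∠LCR = 36°  [L on CH, R on CX]

∠LCR = 36°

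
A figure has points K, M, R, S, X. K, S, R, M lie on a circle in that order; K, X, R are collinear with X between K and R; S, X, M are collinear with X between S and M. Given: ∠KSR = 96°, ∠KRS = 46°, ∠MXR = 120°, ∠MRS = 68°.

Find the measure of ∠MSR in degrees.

∠MSR = 74°

1. ∠RKS = 38°  [△KSR]
2. ∠RMS = 38°  [same arc SR]
3. ∠MSR = 74°  [△SRM]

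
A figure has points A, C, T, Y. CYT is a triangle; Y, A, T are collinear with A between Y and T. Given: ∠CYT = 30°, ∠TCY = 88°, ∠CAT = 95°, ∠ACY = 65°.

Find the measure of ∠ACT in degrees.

∠ACT = 23°

1. ∠CTY = 62°  [△CYT]
2. ∠ATC = 62°  [A on ray TY]
3. ∠ACT = 23°  [△CAT]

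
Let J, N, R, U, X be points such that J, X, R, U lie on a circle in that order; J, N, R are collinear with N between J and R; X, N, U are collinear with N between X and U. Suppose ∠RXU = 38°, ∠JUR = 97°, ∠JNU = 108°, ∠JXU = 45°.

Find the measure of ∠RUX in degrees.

1. ∠RJU = 38°  [same arc RU]
2. ∠JRU = 45°  [△JRU]
3. ∠RNU = 72°  [linear pair at N on JR]
4. ∠RUX = 63°  [△RNU]

∠RUX = 63°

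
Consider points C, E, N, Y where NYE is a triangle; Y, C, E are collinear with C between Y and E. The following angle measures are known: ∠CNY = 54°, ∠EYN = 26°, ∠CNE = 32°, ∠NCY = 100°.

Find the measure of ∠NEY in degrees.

∠NEY = 68°

1. ∠ECN = 80°  [linear pair at C on YE]
2. ∠CEN = 68°  [△NCE]
3. ∠NEY = 68°  [C on ray EY]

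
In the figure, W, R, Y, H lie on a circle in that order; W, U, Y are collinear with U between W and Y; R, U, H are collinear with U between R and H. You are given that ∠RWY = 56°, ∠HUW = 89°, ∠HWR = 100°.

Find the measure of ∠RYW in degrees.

∠RYW = 47°

1. ∠RHY = 56°  [same arc RY]
2. ∠RUY = 89°  [vertical angles at U]
3. ∠HYR = 80°  [cyclic WRYH, opposite ∠W+∠Y]
4. ∠HRY = 44°  [△RYH]
5. ∠RYW = 47°  [△RUY]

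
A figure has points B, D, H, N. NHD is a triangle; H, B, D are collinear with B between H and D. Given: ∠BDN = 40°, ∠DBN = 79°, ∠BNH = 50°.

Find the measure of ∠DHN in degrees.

1. ∠HBN = 101°  [linear pair at B on HD]
2. ∠BHN = 29°  [△NHB]
3. ∠DHN = 29°  [B on ray HD]

∠DHN = 29°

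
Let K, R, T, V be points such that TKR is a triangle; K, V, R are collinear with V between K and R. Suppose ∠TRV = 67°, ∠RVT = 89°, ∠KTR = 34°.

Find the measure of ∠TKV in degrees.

1. ∠KRT = 67°  [V on ray RK]
2. ∠RKT = 79°  [△TKR]
3. ∠TKV = 79°  [V on ray KR]

∠TKV = 79°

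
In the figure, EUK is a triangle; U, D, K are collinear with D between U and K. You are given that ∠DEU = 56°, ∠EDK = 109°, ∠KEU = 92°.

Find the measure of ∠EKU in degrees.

∠EKU = 35°

1. ∠EDU = 71°  [linear pair at D on UK]
2. ∠DUE = 53°  [△EUD]
3. ∠EUK = 53°  [D on ray UK]
4. ∠EKU = 35°  [△EUK]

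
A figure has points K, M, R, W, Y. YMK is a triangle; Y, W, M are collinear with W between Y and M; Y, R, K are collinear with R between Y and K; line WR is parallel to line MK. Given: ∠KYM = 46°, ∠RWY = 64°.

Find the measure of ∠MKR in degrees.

∠MKR = 70°

1. ∠RYW = 46°  [W on YM, R on YK]
2. ∠WRY = 70°  [△YWR]
3. ∠KRW = 110°  [linear pair at R on YK]
4. ∠MKR = 70°  [WR∥MK, co-interior at K–R]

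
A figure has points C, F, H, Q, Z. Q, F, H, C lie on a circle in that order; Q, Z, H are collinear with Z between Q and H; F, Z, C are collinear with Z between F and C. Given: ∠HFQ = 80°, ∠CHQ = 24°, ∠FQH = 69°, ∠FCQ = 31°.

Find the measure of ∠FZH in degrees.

1. ∠CFQ = 24°  [same arc QC]
2. ∠FZQ = 87°  [△QZF]
3. ∠FZH = 93°  [linear pair at Z on QH]

∠FZH = 93°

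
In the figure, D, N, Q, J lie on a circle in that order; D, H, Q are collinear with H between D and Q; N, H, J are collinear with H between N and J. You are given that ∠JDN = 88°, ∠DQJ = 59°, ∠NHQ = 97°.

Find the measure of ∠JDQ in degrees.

∠JDQ = 50°

1. ∠DNJ = 59°  [same arc DJ]
2. ∠DHJ = 97°  [vertical angles at H]
3. ∠DJN = 33°  [△DNJ]
4. ∠JDQ = 50°  [△DHJ]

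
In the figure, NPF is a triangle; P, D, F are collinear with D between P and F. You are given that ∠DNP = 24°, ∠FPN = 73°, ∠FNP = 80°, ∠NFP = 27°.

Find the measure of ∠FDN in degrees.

∠FDN = 97°

1. ∠DPN = 73°  [D on ray PF]
2. ∠NDP = 83°  [△NPD]
3. ∠FDN = 97°  [linear pair at D on PF]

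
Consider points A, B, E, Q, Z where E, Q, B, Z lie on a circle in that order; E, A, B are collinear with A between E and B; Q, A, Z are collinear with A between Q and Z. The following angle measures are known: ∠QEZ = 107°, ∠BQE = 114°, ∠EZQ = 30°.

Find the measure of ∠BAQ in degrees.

1. ∠EQZ = 43°  [△EQZ]
2. ∠BZE = 66°  [cyclic EQBZ, opposite ∠Q+∠Z]
3. ∠EBQ = 30°  [same arc EQ]
4. ∠EBZ = 43°  [same arc EZ]
5. ∠BEZ = 71°  [△EBZ]
6. ∠BQZ = 71°  [same arc BZ]
7. ∠BAQ = 79°  [△QAB]

∠BAQ = 79°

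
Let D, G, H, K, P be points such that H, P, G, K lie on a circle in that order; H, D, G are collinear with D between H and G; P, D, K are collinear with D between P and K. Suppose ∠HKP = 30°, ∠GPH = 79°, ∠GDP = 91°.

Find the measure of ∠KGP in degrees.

∠KGP = 50°

1. ∠HGP = 30°  [same arc HP]
2. ∠GHP = 71°  [△HPG]
3. ∠GPK = 59°  [△PDG]
4. ∠GKP = 71°  [same arc PG]
5. ∠KGP = 50°  [△PGK]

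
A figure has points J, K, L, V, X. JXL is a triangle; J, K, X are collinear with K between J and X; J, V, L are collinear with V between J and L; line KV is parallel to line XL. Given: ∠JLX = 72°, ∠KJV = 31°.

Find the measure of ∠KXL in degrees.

1. ∠JVK = 72°  [KV∥XL, corresponding at V]
2. ∠JKV = 77°  [△JKV]
3. ∠VKX = 103°  [linear pair at K on JX]
4. ∠KXL = 77°  [KV∥XL, co-interior at X–K]

∠KXL = 77°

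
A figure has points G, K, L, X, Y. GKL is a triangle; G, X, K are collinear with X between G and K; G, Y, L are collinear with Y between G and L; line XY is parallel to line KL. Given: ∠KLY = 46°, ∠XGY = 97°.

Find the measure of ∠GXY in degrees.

1. ∠GLK = 46°  [Y on ray LG]
2. ∠KGL = 97°  [X on GK, Y on GL]
3. ∠GKL = 37°  [△GKL]
4. ∠GXY = 37°  [XY∥KL, corresponding at X]

∠GXY = 37°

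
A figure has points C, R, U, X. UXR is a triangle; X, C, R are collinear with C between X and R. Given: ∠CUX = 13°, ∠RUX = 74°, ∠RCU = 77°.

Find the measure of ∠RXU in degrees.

1. ∠UCX = 103°  [linear pair at C on XR]
2. ∠CXU = 64°  [△UXC]
3. ∠RXU = 64°  [C on ray XR]

∠RXU = 64°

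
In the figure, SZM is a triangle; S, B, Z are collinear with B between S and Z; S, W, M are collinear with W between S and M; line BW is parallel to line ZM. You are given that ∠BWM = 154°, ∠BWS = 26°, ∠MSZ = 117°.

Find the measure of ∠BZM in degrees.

∠BZM = 37°

1. ∠SMZ = 26°  [BW∥ZM, corresponding at W]
2. ∠MZS = 37°  [△SZM]
3. ∠BZM = 37°  [B on ray ZS]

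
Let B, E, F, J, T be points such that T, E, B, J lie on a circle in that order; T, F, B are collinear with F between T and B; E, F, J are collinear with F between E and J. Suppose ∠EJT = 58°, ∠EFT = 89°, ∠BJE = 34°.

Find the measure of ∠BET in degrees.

∠BET = 88°

1. ∠EBT = 58°  [same arc TE]
2. ∠BTE = 34°  [same arc EB]
3. ∠BET = 88°  [△TEB]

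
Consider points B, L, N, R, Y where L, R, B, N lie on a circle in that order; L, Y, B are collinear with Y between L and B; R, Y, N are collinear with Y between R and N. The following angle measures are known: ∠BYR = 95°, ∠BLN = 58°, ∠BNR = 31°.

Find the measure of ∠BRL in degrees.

∠BRL = 122°

1. ∠BRN = 58°  [same arc BN]
2. ∠BLR = 31°  [same arc RB]
3. ∠LBR = 27°  [△RYB]
4. ∠BRL = 122°  [△LRB]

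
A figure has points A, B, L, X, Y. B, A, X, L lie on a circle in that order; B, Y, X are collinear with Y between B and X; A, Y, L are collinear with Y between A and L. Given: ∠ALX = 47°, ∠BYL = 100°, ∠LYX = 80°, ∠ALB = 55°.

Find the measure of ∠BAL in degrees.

1. ∠ABX = 47°  [same arc AX]
2. ∠AYB = 80°  [vertical angles at Y]
3. ∠BAL = 53°  [△BYA]

∠BAL = 53°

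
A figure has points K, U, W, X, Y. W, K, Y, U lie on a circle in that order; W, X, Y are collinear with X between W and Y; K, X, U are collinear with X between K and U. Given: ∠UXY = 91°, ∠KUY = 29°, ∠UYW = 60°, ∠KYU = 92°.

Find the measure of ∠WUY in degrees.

∠WUY = 61°

1. ∠UKY = 59°  [△KYU]
2. ∠UWY = 59°  [same arc YU]
3. ∠WUY = 61°  [△WYU]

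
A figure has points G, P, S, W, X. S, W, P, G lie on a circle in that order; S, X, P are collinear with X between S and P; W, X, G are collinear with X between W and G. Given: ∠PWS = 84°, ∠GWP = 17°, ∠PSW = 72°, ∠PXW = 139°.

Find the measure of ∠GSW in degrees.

1. ∠SPW = 24°  [△SWP]
2. ∠SXW = 41°  [linear pair at X on SP]
3. ∠SGW = 24°  [same arc SW]
4. ∠GWS = 67°  [△SXW]
5. ∠GSW = 89°  [△SWG]

∠GSW = 89°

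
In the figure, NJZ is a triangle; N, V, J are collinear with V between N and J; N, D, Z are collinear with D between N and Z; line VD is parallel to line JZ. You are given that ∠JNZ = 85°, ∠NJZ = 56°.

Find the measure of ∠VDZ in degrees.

∠VDZ = 141°

1. ∠JZN = 39°  [△NJZ]
2. ∠NDV = 39°  [VD∥JZ, corresponding at D]
3. ∠VDZ = 141°  [linear pair at D on NZ]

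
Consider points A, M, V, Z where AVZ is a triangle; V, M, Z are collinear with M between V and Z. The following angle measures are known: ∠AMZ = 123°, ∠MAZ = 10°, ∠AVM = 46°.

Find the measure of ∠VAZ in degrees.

1. ∠AZM = 47°  [△AMZ]
2. ∠AVZ = 46°  [M on ray VZ]
3. ∠AZV = 47°  [M on ray ZV]
4. ∠VAZ = 87°  [△AVZ]

∠VAZ = 87°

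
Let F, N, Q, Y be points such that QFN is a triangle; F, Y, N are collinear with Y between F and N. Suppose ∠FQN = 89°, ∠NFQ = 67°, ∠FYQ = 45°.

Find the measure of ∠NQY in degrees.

∠NQY = 21°

1. ∠FNQ = 24°  [△QFN]
2. ∠NYQ = 135°  [linear pair at Y on FN]
3. ∠QNY = 24°  [Y on ray NF]
4. ∠NQY = 21°  [△QYN]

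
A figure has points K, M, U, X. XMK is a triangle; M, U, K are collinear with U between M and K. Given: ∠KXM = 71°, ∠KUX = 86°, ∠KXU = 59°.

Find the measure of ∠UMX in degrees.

∠UMX = 74°

1. ∠UKX = 35°  [△XUK]
2. ∠MKX = 35°  [U on ray KM]
3. ∠KMX = 74°  [△XMK]
4. ∠UMX = 74°  [U on ray MK]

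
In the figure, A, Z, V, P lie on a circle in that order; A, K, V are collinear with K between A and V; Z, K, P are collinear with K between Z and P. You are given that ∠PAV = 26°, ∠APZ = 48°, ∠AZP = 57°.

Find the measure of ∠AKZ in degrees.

∠AKZ = 74°

1. ∠PZV = 26°  [same arc VP]
2. ∠AVZ = 48°  [same arc AZ]
3. ∠VKZ = 106°  [△ZKV]
4. ∠AKZ = 74°  [linear pair at K on AV]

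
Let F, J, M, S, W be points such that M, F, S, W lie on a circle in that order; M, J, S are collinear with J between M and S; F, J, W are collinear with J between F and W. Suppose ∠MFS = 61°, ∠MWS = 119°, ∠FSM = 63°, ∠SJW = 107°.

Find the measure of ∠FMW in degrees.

1. ∠FMS = 56°  [△MFS]
2. ∠FWM = 63°  [same arc MF]
3. ∠FJM = 107°  [vertical angles at J]
4. ∠MFW = 17°  [△MJF]
5. ∠FMW = 100°  [△MFW]

∠FMW = 100°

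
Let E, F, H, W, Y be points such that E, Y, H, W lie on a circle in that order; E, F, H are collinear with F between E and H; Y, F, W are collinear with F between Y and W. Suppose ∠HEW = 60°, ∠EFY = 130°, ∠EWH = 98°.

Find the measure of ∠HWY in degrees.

1. ∠EHW = 22°  [△EHW]
2. ∠HFW = 130°  [vertical angles at F]
3. ∠HWY = 28°  [△HFW]

∠HWY = 28°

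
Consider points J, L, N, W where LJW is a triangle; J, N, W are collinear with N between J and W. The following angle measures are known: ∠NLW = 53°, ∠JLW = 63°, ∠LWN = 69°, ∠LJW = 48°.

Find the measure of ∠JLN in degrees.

∠JLN = 10°

1. ∠LNW = 58°  [△LNW]
2. ∠LJN = 48°  [N on ray JW]
3. ∠JNL = 122°  [linear pair at N on JW]
4. ∠JLN = 10°  [△LJN]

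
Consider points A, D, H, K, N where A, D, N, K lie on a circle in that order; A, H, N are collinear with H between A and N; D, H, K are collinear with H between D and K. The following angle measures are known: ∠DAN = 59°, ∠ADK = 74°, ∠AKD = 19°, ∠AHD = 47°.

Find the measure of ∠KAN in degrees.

1. ∠AND = 19°  [same arc AD]
2. ∠DHN = 133°  [linear pair at H on AN]
3. ∠KDN = 28°  [△DHN]
4. ∠KAN = 28°  [same arc NK]

∠KAN = 28°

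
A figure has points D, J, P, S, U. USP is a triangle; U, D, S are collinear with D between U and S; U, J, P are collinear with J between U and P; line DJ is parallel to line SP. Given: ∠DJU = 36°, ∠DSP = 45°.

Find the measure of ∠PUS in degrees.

1. ∠SPU = 36°  [DJ∥SP, corresponding at J]
2. ∠PSU = 45°  [D on ray SU]
3. ∠PUS = 99°  [△USP]

∠PUS = 99°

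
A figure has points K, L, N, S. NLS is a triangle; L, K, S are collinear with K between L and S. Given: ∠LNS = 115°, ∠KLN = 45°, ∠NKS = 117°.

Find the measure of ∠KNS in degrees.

1. ∠NLS = 45°  [K on ray LS]
2. ∠LSN = 20°  [△NLS]
3. ∠KSN = 20°  [K on ray SL]
4. ∠KNS = 43°  [△NKS]

∠KNS = 43°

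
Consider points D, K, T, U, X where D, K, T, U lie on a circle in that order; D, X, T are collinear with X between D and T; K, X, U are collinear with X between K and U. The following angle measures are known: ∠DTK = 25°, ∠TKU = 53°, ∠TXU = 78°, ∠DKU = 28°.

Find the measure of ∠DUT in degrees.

∠DUT = 99°

1. ∠TDU = 53°  [same arc TU]
2. ∠DTU = 28°  [same arc DU]
3. ∠DUT = 99°  [△DTU]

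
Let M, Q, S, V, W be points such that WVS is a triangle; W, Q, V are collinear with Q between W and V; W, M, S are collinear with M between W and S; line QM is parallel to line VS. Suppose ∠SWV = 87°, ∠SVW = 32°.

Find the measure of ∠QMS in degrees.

∠QMS = 119°

1. ∠VSW = 61°  [△WVS]
2. ∠QMW = 61°  [QM∥VS, corresponding at M]
3. ∠QMS = 119°  [linear pair at M on WS]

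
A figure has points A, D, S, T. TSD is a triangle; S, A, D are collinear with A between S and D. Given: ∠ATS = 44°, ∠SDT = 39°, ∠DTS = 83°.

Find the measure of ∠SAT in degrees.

∠SAT = 78°

1. ∠DST = 58°  [△TSD]
2. ∠AST = 58°  [A on ray SD]
3. ∠SAT = 78°  [△TSA]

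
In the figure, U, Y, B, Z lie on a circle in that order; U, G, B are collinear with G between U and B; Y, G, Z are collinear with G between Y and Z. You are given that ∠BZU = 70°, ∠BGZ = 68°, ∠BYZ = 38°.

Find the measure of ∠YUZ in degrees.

∠YUZ = 78°

1. ∠UGZ = 112°  [linear pair at G on UB]
2. ∠BUZ = 38°  [same arc BZ]
3. ∠UZY = 30°  [△UGZ]
4. ∠UBZ = 72°  [△UBZ]
5. ∠UYZ = 72°  [same arc UZ]
6. ∠YUZ = 78°  [△UYZ]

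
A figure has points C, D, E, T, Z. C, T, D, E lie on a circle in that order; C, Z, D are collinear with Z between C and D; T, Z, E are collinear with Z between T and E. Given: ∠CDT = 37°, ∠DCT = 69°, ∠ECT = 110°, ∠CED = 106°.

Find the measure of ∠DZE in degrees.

1. ∠CET = 37°  [same arc CT]
2. ∠DET = 69°  [same arc TD]
3. ∠CTE = 33°  [△CTE]
4. ∠CDE = 33°  [same arc CE]
5. ∠DZE = 78°  [△DZE]

∠DZE = 78°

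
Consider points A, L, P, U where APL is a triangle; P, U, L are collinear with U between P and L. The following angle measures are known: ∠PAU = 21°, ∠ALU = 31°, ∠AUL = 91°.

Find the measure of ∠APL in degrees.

∠APL = 70°

1. ∠AUP = 89°  [linear pair at U on PL]
2. ∠APU = 70°  [△APU]
3. ∠APL = 70°  [U on ray PL]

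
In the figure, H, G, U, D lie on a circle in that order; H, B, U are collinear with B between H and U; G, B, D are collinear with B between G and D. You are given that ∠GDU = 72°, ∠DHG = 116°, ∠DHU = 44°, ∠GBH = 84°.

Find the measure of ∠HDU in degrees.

∠HDU = 112°

1. ∠DBU = 84°  [vertical angles at B]
2. ∠DUH = 24°  [△UBD]
3. ∠HDU = 112°  [△HUD]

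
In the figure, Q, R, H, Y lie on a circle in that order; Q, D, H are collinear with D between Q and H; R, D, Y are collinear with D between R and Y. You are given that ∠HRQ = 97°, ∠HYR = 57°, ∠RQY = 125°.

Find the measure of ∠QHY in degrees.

1. ∠HYQ = 83°  [cyclic QRHY, opposite ∠R+∠Y]
2. ∠RHY = 55°  [cyclic QRHY, opposite ∠Q+∠H]
3. ∠HRY = 68°  [△RHY]
4. ∠HQY = 68°  [same arc HY]
5. ∠QHY = 29°  [△QHY]

∠QHY = 29°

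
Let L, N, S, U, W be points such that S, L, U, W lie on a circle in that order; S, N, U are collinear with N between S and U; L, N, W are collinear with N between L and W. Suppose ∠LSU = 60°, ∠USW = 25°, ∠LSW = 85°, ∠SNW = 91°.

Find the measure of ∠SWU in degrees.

1. ∠LWU = 60°  [same arc LU]
2. ∠UNW = 89°  [linear pair at N on SU]
3. ∠SUW = 31°  [△UNW]
4. ∠SWU = 124°  [△SUW]

∠SWU = 124°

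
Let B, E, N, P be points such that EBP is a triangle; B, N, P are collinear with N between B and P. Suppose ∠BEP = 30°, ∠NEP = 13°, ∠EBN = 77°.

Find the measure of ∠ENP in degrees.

∠ENP = 94°

1. ∠EBP = 77°  [N on ray BP]
2. ∠BPE = 73°  [△EBP]
3. ∠EPN = 73°  [N on ray PB]
4. ∠ENP = 94°  [△ENP]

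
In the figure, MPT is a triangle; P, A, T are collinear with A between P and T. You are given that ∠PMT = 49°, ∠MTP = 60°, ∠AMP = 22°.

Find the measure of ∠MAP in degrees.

1. ∠MPT = 71°  [△MPT]
2. ∠APM = 71°  [A on ray PT]
3. ∠MAP = 87°  [△MPA]

∠MAP = 87°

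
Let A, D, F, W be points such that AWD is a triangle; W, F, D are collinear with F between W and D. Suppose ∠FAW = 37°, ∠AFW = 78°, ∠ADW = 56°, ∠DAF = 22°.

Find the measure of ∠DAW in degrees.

1. ∠AWF = 65°  [△AWF]
2. ∠AWD = 65°  [F on ray WD]
3. ∠DAW = 59°  [△AWD]

∠DAW = 59°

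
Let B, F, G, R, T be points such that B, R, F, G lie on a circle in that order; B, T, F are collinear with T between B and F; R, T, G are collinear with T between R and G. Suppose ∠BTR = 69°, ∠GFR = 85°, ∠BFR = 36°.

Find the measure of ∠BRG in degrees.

1. ∠GBR = 95°  [cyclic BRFG, opposite ∠B+∠F]
2. ∠BGR = 36°  [same arc BR]
3. ∠BRG = 49°  [△BRG]

∠BRG = 49°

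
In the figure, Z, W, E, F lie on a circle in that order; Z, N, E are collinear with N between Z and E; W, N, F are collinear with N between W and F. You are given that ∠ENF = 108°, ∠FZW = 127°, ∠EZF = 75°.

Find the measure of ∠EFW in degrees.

1. ∠FEW = 53°  [cyclic ZWEF, opposite ∠Z+∠E]
2. ∠EWF = 75°  [same arc EF]
3. ∠EFW = 52°  [△WEF]

∠EFW = 52°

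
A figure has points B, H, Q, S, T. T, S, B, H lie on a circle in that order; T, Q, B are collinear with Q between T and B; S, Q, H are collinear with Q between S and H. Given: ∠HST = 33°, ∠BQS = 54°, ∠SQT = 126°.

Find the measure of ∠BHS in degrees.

∠BHS = 21°

1. ∠HBT = 33°  [same arc TH]
2. ∠BQH = 126°  [vertical angles at Q]
3. ∠BHS = 21°  [△BQH]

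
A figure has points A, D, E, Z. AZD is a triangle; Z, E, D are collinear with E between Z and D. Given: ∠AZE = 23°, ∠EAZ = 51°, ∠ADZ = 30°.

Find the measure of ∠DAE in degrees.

1. ∠AEZ = 106°  [△AZE]
2. ∠ADE = 30°  [E on ray DZ]
3. ∠AED = 74°  [linear pair at E on ZD]
4. ∠DAE = 76°  [△AED]

∠DAE = 76°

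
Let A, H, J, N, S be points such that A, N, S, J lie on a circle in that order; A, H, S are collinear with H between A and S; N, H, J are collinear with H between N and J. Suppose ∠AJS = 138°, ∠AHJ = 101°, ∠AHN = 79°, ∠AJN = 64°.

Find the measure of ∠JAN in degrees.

∠JAN = 89°

1. ∠ANS = 42°  [cyclic ANSJ, opposite ∠N+∠J]
2. ∠ASN = 64°  [same arc AN]
3. ∠NAS = 74°  [△ANS]
4. ∠ANJ = 27°  [△AHN]
5. ∠JAN = 89°  [△ANJ]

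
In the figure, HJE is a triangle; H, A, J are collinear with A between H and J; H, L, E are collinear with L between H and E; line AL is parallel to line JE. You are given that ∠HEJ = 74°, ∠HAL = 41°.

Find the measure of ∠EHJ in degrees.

∠EHJ = 65°

1. ∠ALH = 74°  [AL∥JE, corresponding at L]
2. ∠AHL = 65°  [△HAL]
3. ∠EHJ = 65°  [A on HJ, L on HE]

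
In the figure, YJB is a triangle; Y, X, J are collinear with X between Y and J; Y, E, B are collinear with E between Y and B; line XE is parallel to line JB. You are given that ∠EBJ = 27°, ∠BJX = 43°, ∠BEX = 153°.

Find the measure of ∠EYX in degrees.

∠EYX = 110°

1. ∠BJY = 43°  [X on ray JY]
2. ∠XEY = 27°  [linear pair at E on YB]
3. ∠EXY = 43°  [XE∥JB, corresponding at X]
4. ∠EYX = 110°  [△YXE]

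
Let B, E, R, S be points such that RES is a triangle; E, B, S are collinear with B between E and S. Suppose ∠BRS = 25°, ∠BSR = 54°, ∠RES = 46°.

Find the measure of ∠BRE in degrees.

∠BRE = 55°

1. ∠RBS = 101°  [△RBS]
2. ∠BER = 46°  [B on ray ES]
3. ∠EBR = 79°  [linear pair at B on ES]
4. ∠BRE = 55°  [△REB]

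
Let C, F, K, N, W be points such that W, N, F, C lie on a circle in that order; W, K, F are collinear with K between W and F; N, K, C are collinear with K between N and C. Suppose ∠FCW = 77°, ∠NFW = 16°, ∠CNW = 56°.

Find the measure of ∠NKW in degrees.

∠NKW = 63°

1. ∠FNW = 103°  [cyclic WNFC, opposite ∠N+∠C]
2. ∠FWN = 61°  [△WNF]
3. ∠NKW = 63°  [△WKN]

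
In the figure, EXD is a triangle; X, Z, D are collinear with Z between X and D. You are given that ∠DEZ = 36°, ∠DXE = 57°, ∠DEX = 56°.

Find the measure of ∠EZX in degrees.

∠EZX = 103°

1. ∠EDX = 67°  [△EXD]
2. ∠EDZ = 67°  [Z on ray DX]
3. ∠DZE = 77°  [△EZD]
4. ∠EZX = 103°  [linear pair at Z on XD]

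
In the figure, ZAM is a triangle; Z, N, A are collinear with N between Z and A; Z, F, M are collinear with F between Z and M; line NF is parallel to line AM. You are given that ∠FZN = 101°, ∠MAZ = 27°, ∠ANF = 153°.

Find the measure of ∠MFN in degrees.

1. ∠AZM = 101°  [N on ZA, F on ZM]
2. ∠AMZ = 52°  [△ZAM]
3. ∠NFZ = 52°  [NF∥AM, corresponding at F]
4. ∠MFN = 128°  [linear pair at F on ZM]

∠MFN = 128°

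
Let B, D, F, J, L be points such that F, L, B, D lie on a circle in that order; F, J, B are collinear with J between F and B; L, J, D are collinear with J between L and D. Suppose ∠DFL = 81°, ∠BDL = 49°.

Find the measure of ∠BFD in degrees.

∠BFD = 32°

1. ∠DBL = 99°  [cyclic FLBD, opposite ∠F+∠B]
2. ∠BLD = 32°  [△LBD]
3. ∠BFD = 32°  [same arc BD]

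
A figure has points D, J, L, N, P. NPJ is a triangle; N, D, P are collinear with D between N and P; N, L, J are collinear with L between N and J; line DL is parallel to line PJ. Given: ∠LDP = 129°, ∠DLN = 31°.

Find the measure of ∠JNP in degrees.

1. ∠LDN = 51°  [linear pair at D on NP]
2. ∠DNL = 98°  [△NDL]
3. ∠JNP = 98°  [D on NP, L on NJ]

∠JNP = 98°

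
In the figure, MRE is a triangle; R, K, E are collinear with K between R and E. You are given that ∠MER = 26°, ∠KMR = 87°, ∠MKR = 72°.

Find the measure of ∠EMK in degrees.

∠EMK = 46°

1. ∠KEM = 26°  [K on ray ER]
2. ∠EKM = 108°  [linear pair at K on RE]
3. ∠EMK = 46°  [△MKE]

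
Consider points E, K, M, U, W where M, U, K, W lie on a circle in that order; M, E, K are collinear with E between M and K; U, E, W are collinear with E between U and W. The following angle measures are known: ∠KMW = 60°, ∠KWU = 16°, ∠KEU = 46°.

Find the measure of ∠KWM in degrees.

1. ∠KUW = 60°  [same arc KW]
2. ∠KMU = 16°  [same arc UK]
3. ∠MKU = 74°  [△UEK]
4. ∠KUM = 90°  [△MUK]
5. ∠KWM = 90°  [cyclic MUKW, opposite ∠U+∠W]

∠KWM = 90°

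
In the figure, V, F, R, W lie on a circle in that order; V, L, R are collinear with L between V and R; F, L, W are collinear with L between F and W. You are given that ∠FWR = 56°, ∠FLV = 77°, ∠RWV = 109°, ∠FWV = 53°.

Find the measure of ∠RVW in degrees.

∠RVW = 24°

1. ∠RLW = 77°  [vertical angles at L]
2. ∠VLW = 103°  [linear pair at L on VR]
3. ∠RVW = 24°  [△VLW]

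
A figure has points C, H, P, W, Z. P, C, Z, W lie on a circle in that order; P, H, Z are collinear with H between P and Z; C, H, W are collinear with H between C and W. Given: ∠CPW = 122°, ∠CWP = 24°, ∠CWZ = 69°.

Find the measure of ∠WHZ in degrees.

1. ∠PCW = 34°  [△PCW]
2. ∠PZW = 34°  [same arc PW]
3. ∠WHZ = 77°  [△ZHW]

∠WHZ = 77°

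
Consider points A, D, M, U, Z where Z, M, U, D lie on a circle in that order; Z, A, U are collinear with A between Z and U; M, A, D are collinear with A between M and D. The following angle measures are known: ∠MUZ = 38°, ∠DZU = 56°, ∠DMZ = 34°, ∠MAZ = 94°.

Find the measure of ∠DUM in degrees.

1. ∠MDZ = 38°  [same arc ZM]
2. ∠DZM = 108°  [△ZMD]
3. ∠DUM = 72°  [cyclic ZMUD, opposite ∠Z+∠U]

∠DUM = 72°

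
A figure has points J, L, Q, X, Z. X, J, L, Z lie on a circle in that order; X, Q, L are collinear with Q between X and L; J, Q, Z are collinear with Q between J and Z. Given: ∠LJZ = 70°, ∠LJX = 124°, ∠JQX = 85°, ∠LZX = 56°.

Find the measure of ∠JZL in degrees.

∠JZL = 41°

1. ∠LXZ = 70°  [same arc LZ]
2. ∠LQZ = 85°  [vertical angles at Q]
3. ∠XLZ = 54°  [△XLZ]
4. ∠JZL = 41°  [△LQZ]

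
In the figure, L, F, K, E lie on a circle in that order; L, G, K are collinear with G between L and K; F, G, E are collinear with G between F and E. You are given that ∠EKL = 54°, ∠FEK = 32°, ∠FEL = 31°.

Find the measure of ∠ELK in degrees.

∠ELK = 63°

1. ∠EGK = 94°  [△KGE]
2. ∠EGL = 86°  [linear pair at G on LK]
3. ∠ELK = 63°  [△LGE]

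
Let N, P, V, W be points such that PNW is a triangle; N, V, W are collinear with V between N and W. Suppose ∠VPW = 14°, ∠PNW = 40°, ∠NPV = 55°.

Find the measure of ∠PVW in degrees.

∠PVW = 95°

1. ∠PNV = 40°  [V on ray NW]
2. ∠NVP = 85°  [△PNV]
3. ∠PVW = 95°  [linear pair at V on NW]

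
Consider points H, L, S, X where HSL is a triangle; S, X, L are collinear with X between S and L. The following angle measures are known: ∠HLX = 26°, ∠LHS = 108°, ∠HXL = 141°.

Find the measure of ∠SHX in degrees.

1. ∠HLS = 26°  [X on ray LS]
2. ∠HSL = 46°  [△HSL]
3. ∠HXS = 39°  [linear pair at X on SL]
4. ∠HSX = 46°  [X on ray SL]
5. ∠SHX = 95°  [△HSX]

∠SHX = 95°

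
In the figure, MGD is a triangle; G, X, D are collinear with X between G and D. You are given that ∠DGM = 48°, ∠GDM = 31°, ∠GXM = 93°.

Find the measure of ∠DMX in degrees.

∠DMX = 62°

1. ∠MDX = 31°  [X on ray DG]
2. ∠DXM = 87°  [linear pair at X on GD]
3. ∠DMX = 62°  [△MXD]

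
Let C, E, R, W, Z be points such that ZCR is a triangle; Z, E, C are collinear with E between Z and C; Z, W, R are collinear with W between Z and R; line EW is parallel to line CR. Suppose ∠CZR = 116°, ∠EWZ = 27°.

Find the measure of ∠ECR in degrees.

1. ∠EZW = 116°  [E on ZC, W on ZR]
2. ∠WEZ = 37°  [△ZEW]
3. ∠CEW = 143°  [linear pair at E on ZC]
4. ∠ECR = 37°  [EW∥CR, co-interior at C–E]

∠ECR = 37°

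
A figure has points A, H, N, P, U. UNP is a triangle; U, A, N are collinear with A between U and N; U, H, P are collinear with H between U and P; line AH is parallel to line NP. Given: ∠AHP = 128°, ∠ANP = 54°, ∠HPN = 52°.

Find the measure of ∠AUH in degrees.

∠AUH = 74°

1. ∠PNU = 54°  [A on ray NU]
2. ∠NPU = 52°  [H on ray PU]
3. ∠NUP = 74°  [△UNP]
4. ∠AUH = 74°  [A on UN, H on UP]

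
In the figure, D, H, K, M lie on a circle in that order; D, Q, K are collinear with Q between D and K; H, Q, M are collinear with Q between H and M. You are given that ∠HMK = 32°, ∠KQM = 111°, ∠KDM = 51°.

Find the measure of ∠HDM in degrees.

∠HDM = 83°

1. ∠HDK = 32°  [same arc HK]
2. ∠DQH = 111°  [vertical angles at Q]
3. ∠DQM = 69°  [linear pair at Q on DK]
4. ∠DMH = 60°  [△DQM]
5. ∠DHM = 37°  [△DQH]
6. ∠HDM = 83°  [△DHM]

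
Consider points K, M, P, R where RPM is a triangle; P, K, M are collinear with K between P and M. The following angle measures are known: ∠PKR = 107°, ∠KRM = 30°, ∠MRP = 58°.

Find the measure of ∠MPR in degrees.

∠MPR = 45°

1. ∠MKR = 73°  [linear pair at K on PM]
2. ∠KMR = 77°  [△RKM]
3. ∠PMR = 77°  [K on ray MP]
4. ∠MPR = 45°  [△RPM]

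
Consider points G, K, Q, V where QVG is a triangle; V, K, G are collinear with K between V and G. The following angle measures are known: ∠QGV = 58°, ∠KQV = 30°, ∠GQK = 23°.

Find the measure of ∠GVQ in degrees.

∠GVQ = 69°

1. ∠KGQ = 58°  [K on ray GV]
2. ∠GKQ = 99°  [△QKG]
3. ∠QKV = 81°  [linear pair at K on VG]
4. ∠KVQ = 69°  [△QVK]
5. ∠GVQ = 69°  [K on ray VG]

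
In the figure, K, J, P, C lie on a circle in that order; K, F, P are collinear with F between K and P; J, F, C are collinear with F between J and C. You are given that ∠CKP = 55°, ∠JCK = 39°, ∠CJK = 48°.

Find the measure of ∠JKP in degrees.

∠JKP = 38°

1. ∠CFK = 86°  [△KFC]
2. ∠CPK = 48°  [same arc KC]
3. ∠CFP = 94°  [linear pair at F on KP]
4. ∠JCP = 38°  [△PFC]
5. ∠JKP = 38°  [same arc JP]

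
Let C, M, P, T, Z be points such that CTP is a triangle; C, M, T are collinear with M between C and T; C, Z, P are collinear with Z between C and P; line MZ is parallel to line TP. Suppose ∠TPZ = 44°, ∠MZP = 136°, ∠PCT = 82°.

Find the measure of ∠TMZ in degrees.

∠TMZ = 126°

1. ∠CZM = 44°  [linear pair at Z on CP]
2. ∠MCZ = 82°  [M on CT, Z on CP]
3. ∠CMZ = 54°  [△CMZ]
4. ∠TMZ = 126°  [linear pair at M on CT]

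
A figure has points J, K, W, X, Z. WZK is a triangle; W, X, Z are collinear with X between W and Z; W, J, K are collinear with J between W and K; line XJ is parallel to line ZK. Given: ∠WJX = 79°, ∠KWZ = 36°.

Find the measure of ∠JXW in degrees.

∠JXW = 65°

1. ∠WKZ = 79°  [XJ∥ZK, corresponding at J]
2. ∠KZW = 65°  [△WZK]
3. ∠JXW = 65°  [XJ∥ZK, corresponding at X]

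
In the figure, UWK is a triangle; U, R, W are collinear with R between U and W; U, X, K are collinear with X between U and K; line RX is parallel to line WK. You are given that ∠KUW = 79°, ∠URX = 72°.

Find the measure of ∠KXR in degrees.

1. ∠RUX = 79°  [R on UW, X on UK]
2. ∠RXU = 29°  [△URX]
3. ∠KXR = 151°  [linear pair at X on UK]

∠KXR = 151°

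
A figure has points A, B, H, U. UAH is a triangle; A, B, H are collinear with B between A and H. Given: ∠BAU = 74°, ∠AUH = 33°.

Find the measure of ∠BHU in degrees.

1. ∠HAU = 74°  [B on ray AH]
2. ∠AHU = 73°  [△UAH]
3. ∠BHU = 73°  [B on ray HA]

∠BHU = 73°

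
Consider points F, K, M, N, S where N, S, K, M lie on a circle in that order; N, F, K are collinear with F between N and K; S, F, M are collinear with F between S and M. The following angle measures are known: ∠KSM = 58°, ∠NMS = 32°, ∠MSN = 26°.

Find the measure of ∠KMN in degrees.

1. ∠KNM = 58°  [same arc KM]
2. ∠MKN = 26°  [same arc NM]
3. ∠KMN = 96°  [△NKM]

∠KMN = 96°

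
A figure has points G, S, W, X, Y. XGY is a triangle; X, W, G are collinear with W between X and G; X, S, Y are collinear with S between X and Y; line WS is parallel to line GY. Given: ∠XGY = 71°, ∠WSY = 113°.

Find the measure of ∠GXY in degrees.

∠GXY = 42°

1. ∠SWX = 71°  [WS∥GY, corresponding at W]
2. ∠WSX = 67°  [linear pair at S on XY]
3. ∠SXW = 42°  [△XWS]
4. ∠GXY = 42°  [W on XG, S on XY]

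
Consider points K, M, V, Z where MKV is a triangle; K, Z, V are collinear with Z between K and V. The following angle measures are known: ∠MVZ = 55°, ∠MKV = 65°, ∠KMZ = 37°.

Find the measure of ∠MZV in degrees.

1. ∠MKZ = 65°  [Z on ray KV]
2. ∠KZM = 78°  [△MKZ]
3. ∠MZV = 102°  [linear pair at Z on KV]

∠MZV = 102°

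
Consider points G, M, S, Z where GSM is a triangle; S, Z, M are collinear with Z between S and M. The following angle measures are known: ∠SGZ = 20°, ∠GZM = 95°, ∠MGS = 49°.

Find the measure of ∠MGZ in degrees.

1. ∠GZS = 85°  [linear pair at Z on SM]
2. ∠GSZ = 75°  [△GSZ]
3. ∠GSM = 75°  [Z on ray SM]
4. ∠GMS = 56°  [△GSM]
5. ∠GMZ = 56°  [Z on ray MS]
6. ∠MGZ = 29°  [△GZM]

∠MGZ = 29°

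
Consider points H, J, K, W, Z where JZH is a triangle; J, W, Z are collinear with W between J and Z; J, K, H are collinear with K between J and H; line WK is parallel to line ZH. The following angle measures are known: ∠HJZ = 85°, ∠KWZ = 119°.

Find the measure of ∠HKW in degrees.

1. ∠KJW = 85°  [W on JZ, K on JH]
2. ∠JWK = 61°  [linear pair at W on JZ]
3. ∠JKW = 34°  [△JWK]
4. ∠HKW = 146°  [linear pair at K on JH]

∠HKW = 146°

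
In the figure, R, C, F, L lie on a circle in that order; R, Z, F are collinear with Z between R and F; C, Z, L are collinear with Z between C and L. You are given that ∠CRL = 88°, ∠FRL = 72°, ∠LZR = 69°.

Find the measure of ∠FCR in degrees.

1. ∠CFL = 92°  [cyclic RCFL, opposite ∠R+∠F]
2. ∠FCL = 72°  [same arc FL]
3. ∠CZF = 69°  [vertical angles at Z]
4. ∠CLF = 16°  [△CFL]
5. ∠CFR = 39°  [△CZF]
6. ∠CRF = 16°  [same arc CF]
7. ∠FCR = 125°  [△RCF]

∠FCR = 125°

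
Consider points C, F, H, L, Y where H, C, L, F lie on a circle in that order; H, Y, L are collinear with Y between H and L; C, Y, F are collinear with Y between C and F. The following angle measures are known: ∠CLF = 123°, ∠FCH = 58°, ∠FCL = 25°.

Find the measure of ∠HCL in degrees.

1. ∠CHF = 57°  [cyclic HCLF, opposite ∠H+∠L]
2. ∠CFL = 32°  [△CLF]
3. ∠CFH = 65°  [△HCF]
4. ∠CHL = 32°  [same arc CL]
5. ∠CLH = 65°  [same arc HC]
6. ∠HCL = 83°  [△HCL]

∠HCL = 83°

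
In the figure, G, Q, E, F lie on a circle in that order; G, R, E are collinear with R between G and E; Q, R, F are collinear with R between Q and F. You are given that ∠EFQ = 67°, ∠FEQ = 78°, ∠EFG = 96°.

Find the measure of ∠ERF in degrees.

∠ERF = 64°

1. ∠EQF = 35°  [△QEF]
2. ∠EGF = 35°  [same arc EF]
3. ∠FEG = 49°  [△GEF]
4. ∠ERF = 64°  [△ERF]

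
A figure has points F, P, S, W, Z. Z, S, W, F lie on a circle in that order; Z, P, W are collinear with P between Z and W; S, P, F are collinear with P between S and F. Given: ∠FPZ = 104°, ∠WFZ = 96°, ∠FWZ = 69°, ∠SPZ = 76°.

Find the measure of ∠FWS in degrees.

∠FWS = 130°

1. ∠FPW = 76°  [linear pair at P on ZW]
2. ∠FZW = 15°  [△ZWF]
3. ∠SFW = 35°  [△WPF]
4. ∠FSW = 15°  [same arc WF]
5. ∠FWS = 130°  [△SWF]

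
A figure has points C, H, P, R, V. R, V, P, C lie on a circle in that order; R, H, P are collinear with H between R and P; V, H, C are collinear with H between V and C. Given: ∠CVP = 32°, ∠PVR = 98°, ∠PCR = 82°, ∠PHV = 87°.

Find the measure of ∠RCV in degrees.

∠RCV = 61°

1. ∠CRP = 32°  [same arc PC]
2. ∠CHR = 87°  [vertical angles at H]
3. ∠RCV = 61°  [△RHC]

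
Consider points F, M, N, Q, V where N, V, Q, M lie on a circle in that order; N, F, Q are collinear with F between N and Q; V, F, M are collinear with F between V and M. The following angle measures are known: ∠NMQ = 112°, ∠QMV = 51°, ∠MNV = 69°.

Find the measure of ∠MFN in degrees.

1. ∠NVQ = 68°  [cyclic NVQM, opposite ∠V+∠M]
2. ∠QNV = 51°  [same arc VQ]
3. ∠MQV = 111°  [cyclic NVQM, opposite ∠N+∠Q]
4. ∠NQV = 61°  [△NVQ]
5. ∠MVQ = 18°  [△VQM]
6. ∠NMV = 61°  [same arc NV]
7. ∠MNQ = 18°  [same arc QM]
8. ∠MFN = 101°  [△NFM]

∠MFN = 101°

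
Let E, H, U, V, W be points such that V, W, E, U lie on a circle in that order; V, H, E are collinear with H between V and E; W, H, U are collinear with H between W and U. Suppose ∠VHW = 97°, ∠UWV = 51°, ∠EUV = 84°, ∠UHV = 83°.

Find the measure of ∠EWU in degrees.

1. ∠UEV = 51°  [same arc VU]
2. ∠EVU = 45°  [△VEU]
3. ∠EWU = 45°  [same arc EU]

∠EWU = 45°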